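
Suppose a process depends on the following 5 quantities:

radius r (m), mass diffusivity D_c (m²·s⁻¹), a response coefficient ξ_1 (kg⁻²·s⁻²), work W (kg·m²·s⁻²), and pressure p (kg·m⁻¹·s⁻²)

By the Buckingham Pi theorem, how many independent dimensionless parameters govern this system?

2

There are 5 variables and 3 base dimensions (M, L, T).
The dimension matrix has rank 3.
Independent dimensionless groups: 5 − 3 = 2.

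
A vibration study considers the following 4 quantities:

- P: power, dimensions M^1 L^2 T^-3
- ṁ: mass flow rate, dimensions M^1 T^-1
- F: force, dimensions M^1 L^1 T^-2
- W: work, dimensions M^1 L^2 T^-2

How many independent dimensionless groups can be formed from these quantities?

There are 4 variables and 3 base dimensions (M, L, T).
The dimension matrix has rank 3.
Independent dimensionless groups: 4 − 3 = 1.

1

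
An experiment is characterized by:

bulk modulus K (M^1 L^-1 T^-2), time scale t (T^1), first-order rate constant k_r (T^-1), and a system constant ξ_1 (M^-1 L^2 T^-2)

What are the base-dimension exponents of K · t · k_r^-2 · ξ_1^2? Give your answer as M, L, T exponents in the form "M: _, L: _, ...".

Collect each base-dimension exponent across the product:
  M: (1) + (0) − 2·(0) + 2·(-1) = -1
  L: (-1) + (0) − 2·(0) + 2·(2) = 3
  T: (-2) + (1) − 2·(-1) + 2·(-2) = -3
So the dimensions are [M⁻¹ L³ T⁻³].

M: -1, L: 3, T: -3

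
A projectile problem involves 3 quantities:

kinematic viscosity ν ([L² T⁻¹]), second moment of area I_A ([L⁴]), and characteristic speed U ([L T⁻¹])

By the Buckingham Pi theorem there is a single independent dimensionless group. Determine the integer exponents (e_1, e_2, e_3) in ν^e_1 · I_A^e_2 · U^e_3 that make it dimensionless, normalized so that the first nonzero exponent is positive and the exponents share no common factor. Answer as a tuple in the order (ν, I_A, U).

L: e_1·(2) + e_2·(4) + e_3·(1) = 0
T: e_1·(-1) + e_2·(0) + e_3·(-1) = 0
Solving this homogeneous linear system for the smallest-integer solution (first nonzero entry positive) gives (4, -1, -4).

(4, -1, -4)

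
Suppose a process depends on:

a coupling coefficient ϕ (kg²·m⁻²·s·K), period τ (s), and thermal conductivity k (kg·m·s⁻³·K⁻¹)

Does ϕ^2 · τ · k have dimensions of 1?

Sum the exponent of each base dimension across the product:
  M: 2·[ϕ]_M + [τ]_M + [k]_M = 2·(2) + (0) + (1) = 5
  L: 2·[ϕ]_L + [τ]_L + [k]_L = 2·(-2) + (0) + (1) = -3
  T: 2·[ϕ]_T + [τ]_T + [k]_T = 2·(1) + (1) + (-3) = 0
  Θ: 2·[ϕ]_Θ + [τ]_Θ + [k]_Θ = 2·(1) + (0) + (-1) = 1
Net dimensions [M⁵ L⁻³ Θ] ≠ [1] — not dimensionless.

no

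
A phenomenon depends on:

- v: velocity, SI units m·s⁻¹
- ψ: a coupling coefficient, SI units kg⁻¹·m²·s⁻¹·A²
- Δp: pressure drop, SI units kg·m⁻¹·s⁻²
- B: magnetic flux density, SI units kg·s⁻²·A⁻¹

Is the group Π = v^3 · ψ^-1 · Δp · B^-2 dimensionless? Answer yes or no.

Sum the exponent of each base dimension across the product:
  M: 3·[v]_M − [ψ]_M + [Δp]_M − 2·[B]_M = 3·(0) − (-1) + (1) − 2·(1) = 0
  L: 3·[v]_L − [ψ]_L + [Δp]_L − 2·[B]_L = 3·(1) − (2) + (-1) − 2·(0) = 0
  T: 3·[v]_T − [ψ]_T + [Δp]_T − 2·[B]_T = 3·(-1) − (-1) + (-2) − 2·(-2) = 0
  I: 3·[v]_I − [ψ]_I + [Δp]_I − 2·[B]_I = 3·(0) − (2) + (0) − 2·(-1) = 0
All base exponents vanish — dimensionless.

yes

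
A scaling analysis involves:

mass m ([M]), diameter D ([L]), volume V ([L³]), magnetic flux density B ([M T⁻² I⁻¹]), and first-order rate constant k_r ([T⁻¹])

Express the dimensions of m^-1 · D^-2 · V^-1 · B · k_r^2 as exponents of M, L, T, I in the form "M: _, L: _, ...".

M: 0, L: -5, T: -4, I: -1

Collect each base-dimension exponent across the product:
  M: −(1) − 2·(0) − (0) + (1) + 2·(0) = 0
  L: −(0) − 2·(1) − (3) + (0) + 2·(0) = -5
  T: −(0) − 2·(0) − (0) + (-2) + 2·(-1) = -4
  I: −(0) − 2·(0) − (0) + (-1) + 2·(0) = -1
So the dimensions are [L⁻⁵ T⁻⁴ I⁻¹].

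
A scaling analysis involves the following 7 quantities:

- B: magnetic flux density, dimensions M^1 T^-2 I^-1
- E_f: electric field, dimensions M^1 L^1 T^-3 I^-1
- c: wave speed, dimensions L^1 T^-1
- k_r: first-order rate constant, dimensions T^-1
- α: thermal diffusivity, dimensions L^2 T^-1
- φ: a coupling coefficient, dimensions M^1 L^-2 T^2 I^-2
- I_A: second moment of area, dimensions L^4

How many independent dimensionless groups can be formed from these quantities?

3

There are 7 variables and 4 base dimensions (M, L, T, I).
The dimension matrix has rank 4.
Independent dimensionless groups: 7 − 4 = 3.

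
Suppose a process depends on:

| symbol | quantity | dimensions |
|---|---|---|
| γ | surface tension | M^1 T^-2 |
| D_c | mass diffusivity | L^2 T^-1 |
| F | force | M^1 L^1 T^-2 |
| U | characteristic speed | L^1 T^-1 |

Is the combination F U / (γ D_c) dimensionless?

yes

Sum the exponent of each base dimension across the product:
  M: −[γ]_M − [D_c]_M + [F]_M + [U]_M = −(1) − (0) + (1) + (0) = 0
  L: −[γ]_L − [D_c]_L + [F]_L + [U]_L = −(0) − (2) + (1) + (1) = 0
  T: −[γ]_T − [D_c]_T + [F]_T + [U]_T = −(-2) − (-1) + (-2) + (-1) = 0
All base exponents vanish — dimensionless.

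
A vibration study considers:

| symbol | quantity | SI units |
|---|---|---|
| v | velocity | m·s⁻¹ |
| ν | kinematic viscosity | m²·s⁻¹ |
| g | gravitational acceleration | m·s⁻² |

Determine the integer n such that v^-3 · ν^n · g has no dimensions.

1

Balance the L exponent: (2)·n from ν, plus −3·(1) + (1) = -2 from the rest, must sum to zero.
2n − 2 = 0, so n = 1.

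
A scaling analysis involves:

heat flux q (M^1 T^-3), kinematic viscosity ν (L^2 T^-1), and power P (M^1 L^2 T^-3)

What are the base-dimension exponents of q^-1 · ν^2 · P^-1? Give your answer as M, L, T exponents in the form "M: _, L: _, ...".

M: -2, L: 2, T: 4

Collect each base-dimension exponent across the product:
  M: −(1) + 2·(0) − (1) = -2
  L: −(0) + 2·(2) − (2) = 2
  T: −(-3) + 2·(-1) − (-3) = 4
So the dimensions are [M⁻² L² T⁴].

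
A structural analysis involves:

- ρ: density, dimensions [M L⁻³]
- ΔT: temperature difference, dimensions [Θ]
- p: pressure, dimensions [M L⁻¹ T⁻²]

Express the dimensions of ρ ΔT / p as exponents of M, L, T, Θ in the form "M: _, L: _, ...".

M: 0, L: -2, T: 2, Θ: 1

Collect each base-dimension exponent across the product:
  M: (1) + (0) − (1) = 0
  L: (-3) + (0) − (-1) = -2
  T: (0) + (0) − (-2) = 2
  Θ: (0) + (1) − (0) = 1
So the dimensions are [L⁻² T² Θ].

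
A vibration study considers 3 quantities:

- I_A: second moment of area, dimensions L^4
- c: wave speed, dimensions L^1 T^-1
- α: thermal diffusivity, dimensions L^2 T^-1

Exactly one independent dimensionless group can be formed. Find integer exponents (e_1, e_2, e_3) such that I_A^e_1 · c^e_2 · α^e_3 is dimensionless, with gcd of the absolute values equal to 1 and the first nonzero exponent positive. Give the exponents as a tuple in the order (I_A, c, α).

L: e_1·(4) + e_2·(1) + e_3·(2) = 0
T: e_1·(0) + e_2·(-1) + e_3·(-1) = 0
Solving this homogeneous linear system for the smallest-integer solution (first nonzero entry positive) gives (1, 4, -4).

(1, 4, -4)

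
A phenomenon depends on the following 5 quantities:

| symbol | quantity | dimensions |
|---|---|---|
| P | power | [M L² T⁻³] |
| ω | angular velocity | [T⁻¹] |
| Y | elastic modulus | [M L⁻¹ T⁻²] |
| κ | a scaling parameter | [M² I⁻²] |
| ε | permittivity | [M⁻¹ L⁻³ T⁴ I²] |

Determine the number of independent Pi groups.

There are 5 variables and 4 base dimensions (M, L, T, I).
The dimension matrix has rank 4.
Independent dimensionless groups: 5 − 4 = 1.

1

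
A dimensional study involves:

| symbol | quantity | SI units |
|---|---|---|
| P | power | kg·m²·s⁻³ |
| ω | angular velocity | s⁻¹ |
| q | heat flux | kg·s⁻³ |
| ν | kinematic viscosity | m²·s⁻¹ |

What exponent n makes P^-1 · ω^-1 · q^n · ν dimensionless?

Balance the M exponent: (1)·n from q, plus −(1) − (0) + (0) = -1 from the rest, must sum to zero.
n − 1 = 0, so n = 1.

1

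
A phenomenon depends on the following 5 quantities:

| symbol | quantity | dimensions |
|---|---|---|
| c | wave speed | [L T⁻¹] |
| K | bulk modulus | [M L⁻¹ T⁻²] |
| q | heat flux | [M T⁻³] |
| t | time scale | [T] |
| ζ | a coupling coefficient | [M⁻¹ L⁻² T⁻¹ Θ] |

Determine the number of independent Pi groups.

1

There are 5 variables and 4 base dimensions (M, L, T, Θ).
The dimension matrix has rank 4.
Independent dimensionless groups: 5 − 4 = 1.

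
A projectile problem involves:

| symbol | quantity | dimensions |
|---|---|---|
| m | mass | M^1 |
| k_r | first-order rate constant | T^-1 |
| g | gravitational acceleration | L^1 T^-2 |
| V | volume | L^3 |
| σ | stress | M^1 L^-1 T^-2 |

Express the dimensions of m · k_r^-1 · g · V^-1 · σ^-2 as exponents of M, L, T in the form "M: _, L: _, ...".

M: -1, L: 0, T: 3

Collect each base-dimension exponent across the product:
  M: (1) − (0) + (0) − (0) − 2·(1) = -1
  L: (0) − (0) + (1) − (3) − 2·(-1) = 0
  T: (0) − (-1) + (-2) − (0) − 2·(-2) = 3
So the dimensions are [M⁻¹ T³].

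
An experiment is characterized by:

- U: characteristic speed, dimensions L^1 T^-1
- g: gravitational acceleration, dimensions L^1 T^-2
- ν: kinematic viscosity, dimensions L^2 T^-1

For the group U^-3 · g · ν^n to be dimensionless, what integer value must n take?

Balance the L exponent: (2)·n from ν, plus −3·(1) + (1) = -2 from the rest, must sum to zero.
2n − 2 = 0, so n = 1.

1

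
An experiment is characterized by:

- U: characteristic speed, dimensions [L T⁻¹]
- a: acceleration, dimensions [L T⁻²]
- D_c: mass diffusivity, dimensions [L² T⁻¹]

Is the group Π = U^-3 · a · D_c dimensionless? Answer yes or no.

Sum the exponent of each base dimension across the product:
  M: −3·[U]_M + [a]_M + [D_c]_M = −3·(0) + (0) + (0) = 0
  L: −3·[U]_L + [a]_L + [D_c]_L = −3·(1) + (1) + (2) = 0
  T: −3·[U]_T + [a]_T + [D_c]_T = −3·(-1) + (-2) + (-1) = 0
All base exponents vanish — dimensionless.

yes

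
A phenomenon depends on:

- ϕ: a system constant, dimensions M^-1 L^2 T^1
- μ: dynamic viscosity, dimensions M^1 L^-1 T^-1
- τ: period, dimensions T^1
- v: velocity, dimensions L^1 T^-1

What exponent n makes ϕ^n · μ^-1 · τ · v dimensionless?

Balance the M exponent: (-1)·n from ϕ, plus −(1) + (0) + (0) = -1 from the rest, must sum to zero.
−n − 1 = 0, so n = -1.

-1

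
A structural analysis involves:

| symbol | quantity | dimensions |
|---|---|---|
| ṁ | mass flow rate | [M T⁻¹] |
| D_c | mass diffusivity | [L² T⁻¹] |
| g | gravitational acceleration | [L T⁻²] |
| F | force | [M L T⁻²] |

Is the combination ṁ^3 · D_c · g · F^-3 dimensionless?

yes

Sum the exponent of each base dimension across the product:
  M: 3·[ṁ]_M + [D_c]_M + [g]_M − 3·[F]_M = 3·(1) + (0) + (0) − 3·(1) = 0
  L: 3·[ṁ]_L + [D_c]_L + [g]_L − 3·[F]_L = 3·(0) + (2) + (1) − 3·(1) = 0
  T: 3·[ṁ]_T + [D_c]_T + [g]_T − 3·[F]_T = 3·(-1) + (-1) + (-2) − 3·(-2) = 0
All base exponents vanish — dimensionless.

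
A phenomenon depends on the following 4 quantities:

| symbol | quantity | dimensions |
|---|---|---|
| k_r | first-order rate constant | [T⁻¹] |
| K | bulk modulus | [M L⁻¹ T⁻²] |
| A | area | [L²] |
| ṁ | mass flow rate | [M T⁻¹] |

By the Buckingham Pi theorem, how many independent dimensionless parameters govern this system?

There are 4 variables and 3 base dimensions (M, L, T).
The dimension matrix has rank 3.
Independent dimensionless groups: 4 − 3 = 1.

1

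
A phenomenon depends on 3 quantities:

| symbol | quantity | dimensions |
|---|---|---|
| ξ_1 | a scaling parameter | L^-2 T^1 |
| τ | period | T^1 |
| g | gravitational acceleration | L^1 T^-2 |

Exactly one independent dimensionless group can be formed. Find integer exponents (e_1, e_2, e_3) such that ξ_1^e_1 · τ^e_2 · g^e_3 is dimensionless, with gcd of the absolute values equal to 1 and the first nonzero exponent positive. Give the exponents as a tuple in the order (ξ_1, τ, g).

(1, 3, 2)

L: e_1·(-2) + e_2·(0) + e_3·(1) = 0
T: e_1·(1) + e_2·(1) + e_3·(-2) = 0
Solving this homogeneous linear system for the smallest-integer solution (first nonzero entry positive) gives (1, 3, 2).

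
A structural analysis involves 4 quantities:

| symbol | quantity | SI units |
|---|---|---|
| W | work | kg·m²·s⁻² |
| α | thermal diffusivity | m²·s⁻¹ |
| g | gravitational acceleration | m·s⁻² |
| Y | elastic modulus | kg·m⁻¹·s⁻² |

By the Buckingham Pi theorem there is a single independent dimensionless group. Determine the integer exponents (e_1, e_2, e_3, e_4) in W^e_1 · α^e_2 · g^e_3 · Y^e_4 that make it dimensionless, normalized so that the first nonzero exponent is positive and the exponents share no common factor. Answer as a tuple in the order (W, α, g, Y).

M: e_1·(1) + e_2·(0) + e_3·(0) + e_4·(1) = 0
L: e_1·(2) + e_2·(2) + e_3·(1) + e_4·(-1) = 0
T: e_1·(-2) + e_2·(-1) + e_3·(-2) + e_4·(-2) = 0
Solving this homogeneous linear system for the smallest-integer solution (first nonzero entry positive) gives (1, -2, 1, -1).

(1, -2, 1, -1)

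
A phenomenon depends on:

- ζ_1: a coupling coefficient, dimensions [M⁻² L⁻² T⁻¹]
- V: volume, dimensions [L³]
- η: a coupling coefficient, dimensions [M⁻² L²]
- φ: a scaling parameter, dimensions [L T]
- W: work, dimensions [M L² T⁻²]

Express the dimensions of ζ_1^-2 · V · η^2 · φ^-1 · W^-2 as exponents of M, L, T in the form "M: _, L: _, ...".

M: -2, L: 6, T: 5

Collect each base-dimension exponent across the product:
  M: −2·(-2) + (0) + 2·(-2) − (0) − 2·(1) = -2
  L: −2·(-2) + (3) + 2·(2) − (1) − 2·(2) = 6
  T: −2·(-1) + (0) + 2·(0) − (1) − 2·(-2) = 5
So the dimensions are [M⁻² L⁶ T⁵].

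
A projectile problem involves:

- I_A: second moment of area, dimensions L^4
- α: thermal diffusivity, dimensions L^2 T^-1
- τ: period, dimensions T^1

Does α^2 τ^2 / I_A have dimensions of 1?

Sum the exponent of each base dimension across the product:
  L: −[I_A]_L + 2·[α]_L + 2·[τ]_L = −(4) + 2·(2) + 2·(0) = 0
  T: −[I_A]_T + 2·[α]_T + 2·[τ]_T = −(0) + 2·(-1) + 2·(1) = 0
All base exponents vanish — dimensionless.

yes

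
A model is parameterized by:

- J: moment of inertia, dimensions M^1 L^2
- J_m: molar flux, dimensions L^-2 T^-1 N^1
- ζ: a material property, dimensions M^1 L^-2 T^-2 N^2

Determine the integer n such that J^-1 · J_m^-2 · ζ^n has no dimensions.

Balance the M exponent: (1)·n from ζ, plus −(1) − 2·(0) = -1 from the rest, must sum to zero.
n − 1 = 0, so n = 1.

1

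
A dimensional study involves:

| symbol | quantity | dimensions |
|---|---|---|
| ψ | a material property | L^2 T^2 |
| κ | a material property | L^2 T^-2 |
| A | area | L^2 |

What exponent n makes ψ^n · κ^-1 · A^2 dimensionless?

Balance the L exponent: (2)·n from ψ, plus −(2) + 2·(2) = 2 from the rest, must sum to zero.
2n + 2 = 0, so n = -1.

-1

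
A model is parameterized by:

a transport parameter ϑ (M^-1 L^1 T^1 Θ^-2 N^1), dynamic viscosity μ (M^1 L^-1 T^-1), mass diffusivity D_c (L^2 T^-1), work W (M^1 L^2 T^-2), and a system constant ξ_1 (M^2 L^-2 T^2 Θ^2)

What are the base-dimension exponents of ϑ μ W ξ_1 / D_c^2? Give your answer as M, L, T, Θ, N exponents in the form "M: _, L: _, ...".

M: 3, L: -4, T: 2, Θ: 0, N: 1

Collect each base-dimension exponent across the product:
  M: (-1) + (1) − 2·(0) + (1) + (2) = 3
  L: (1) + (-1) − 2·(2) + (2) + (-2) = -4
  T: (1) + (-1) − 2·(-1) + (-2) + (2) = 2
  Θ: (-2) + (0) − 2·(0) + (0) + (2) = 0
  N: (1) + (0) − 2·(0) + (0) + (0) = 1
So the dimensions are [M³ L⁻⁴ T² N].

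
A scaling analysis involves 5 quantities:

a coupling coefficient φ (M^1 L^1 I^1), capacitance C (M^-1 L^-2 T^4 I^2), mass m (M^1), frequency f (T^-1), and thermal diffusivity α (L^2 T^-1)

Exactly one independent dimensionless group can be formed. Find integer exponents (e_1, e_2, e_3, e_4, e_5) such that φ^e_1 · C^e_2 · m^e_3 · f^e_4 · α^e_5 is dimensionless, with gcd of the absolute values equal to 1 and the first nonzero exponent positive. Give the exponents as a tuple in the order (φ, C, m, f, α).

M: e_1·(1) + e_2·(-1) + e_3·(1) + e_4·(0) + e_5·(0) = 0
L: e_1·(1) + e_2·(-2) + e_3·(0) + e_4·(0) + e_5·(2) = 0
T: e_1·(0) + e_2·(4) + e_3·(0) + e_4·(-1) + e_5·(-1) = 0
I: e_1·(1) + e_2·(2) + e_3·(0) + e_4·(0) + e_5·(0) = 0
Solving this homogeneous linear system for the smallest-integer solution (first nonzero entry positive) gives (2, -1, -3, -2, -2).

(2, -1, -3, -2, -2)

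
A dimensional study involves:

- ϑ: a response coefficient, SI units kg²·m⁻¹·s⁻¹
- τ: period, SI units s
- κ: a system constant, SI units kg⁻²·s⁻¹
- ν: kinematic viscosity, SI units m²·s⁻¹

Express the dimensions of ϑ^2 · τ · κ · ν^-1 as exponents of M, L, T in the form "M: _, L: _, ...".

M: 2, L: -4, T: -1

Collect each base-dimension exponent across the product:
  M: 2·(2) + (0) + (-2) − (0) = 2
  L: 2·(-1) + (0) + (0) − (2) = -4
  T: 2·(-1) + (1) + (-1) − (-1) = -1
So the dimensions are [M² L⁻⁴ T⁻¹].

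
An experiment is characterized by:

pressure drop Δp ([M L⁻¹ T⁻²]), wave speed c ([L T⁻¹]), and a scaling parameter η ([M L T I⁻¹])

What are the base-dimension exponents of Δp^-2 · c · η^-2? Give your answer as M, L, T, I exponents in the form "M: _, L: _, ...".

M: -4, L: 1, T: 1, I: 2

Collect each base-dimension exponent across the product:
  M: −2·(1) + (0) − 2·(1) = -4
  L: −2·(-1) + (1) − 2·(1) = 1
  T: −2·(-2) + (-1) − 2·(1) = 1
  I: −2·(0) + (0) − 2·(-1) = 2
So the dimensions are [M⁻⁴ L T I²].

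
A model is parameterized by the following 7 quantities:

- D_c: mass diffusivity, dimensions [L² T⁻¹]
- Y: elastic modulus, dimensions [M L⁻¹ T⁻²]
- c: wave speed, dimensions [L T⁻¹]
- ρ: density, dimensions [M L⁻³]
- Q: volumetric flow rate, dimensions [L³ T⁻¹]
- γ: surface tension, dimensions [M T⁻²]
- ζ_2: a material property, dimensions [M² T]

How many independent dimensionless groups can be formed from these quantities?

There are 7 variables and 3 base dimensions (M, L, T).
The dimension matrix has rank 3.
Independent dimensionless groups: 7 − 3 = 4.

4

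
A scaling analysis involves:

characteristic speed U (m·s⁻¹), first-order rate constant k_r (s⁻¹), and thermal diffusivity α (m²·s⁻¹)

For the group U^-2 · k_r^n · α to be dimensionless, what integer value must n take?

Balance the T exponent: (-1)·n from k_r, plus −2·(-1) + (-1) = 1 from the rest, must sum to zero.
−n + 1 = 0, so n = 1.

1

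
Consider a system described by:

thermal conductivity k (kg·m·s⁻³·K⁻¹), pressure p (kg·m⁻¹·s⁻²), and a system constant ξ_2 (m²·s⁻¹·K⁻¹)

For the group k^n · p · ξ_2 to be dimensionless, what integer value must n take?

-1

Balance the M exponent: (1)·n from k, plus (1) + (0) = 1 from the rest, must sum to zero.
n + 1 = 0, so n = -1.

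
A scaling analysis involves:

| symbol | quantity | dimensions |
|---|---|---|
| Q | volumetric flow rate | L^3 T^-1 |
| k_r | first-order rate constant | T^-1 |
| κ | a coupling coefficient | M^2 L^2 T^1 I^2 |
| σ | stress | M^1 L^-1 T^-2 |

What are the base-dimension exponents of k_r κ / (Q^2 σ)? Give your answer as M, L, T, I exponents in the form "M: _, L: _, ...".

M: 1, L: -3, T: 4, I: 2

Collect each base-dimension exponent across the product:
  M: −2·(0) + (0) + (2) − (1) = 1
  L: −2·(3) + (0) + (2) − (-1) = -3
  T: −2·(-1) + (-1) + (1) − (-2) = 4
  I: −2·(0) + (0) + (2) − (0) = 2
So the dimensions are [M L⁻³ T⁴ I²].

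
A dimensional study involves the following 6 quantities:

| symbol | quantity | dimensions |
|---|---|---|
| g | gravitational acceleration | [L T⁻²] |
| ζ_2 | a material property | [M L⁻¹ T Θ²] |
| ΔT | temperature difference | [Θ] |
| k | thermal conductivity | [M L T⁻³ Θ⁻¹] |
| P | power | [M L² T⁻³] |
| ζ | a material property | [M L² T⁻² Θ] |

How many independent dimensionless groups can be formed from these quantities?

2

There are 6 variables and 4 base dimensions (M, L, T, Θ).
The dimension matrix has rank 4.
Independent dimensionless groups: 6 − 4 = 2.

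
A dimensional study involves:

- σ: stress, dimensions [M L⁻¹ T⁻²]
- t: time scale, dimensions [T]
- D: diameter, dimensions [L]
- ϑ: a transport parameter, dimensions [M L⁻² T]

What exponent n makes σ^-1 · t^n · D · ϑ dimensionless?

-3

Balance the T exponent: (1)·n from t, plus −(-2) + (0) + (1) = 3 from the rest, must sum to zero.
n + 3 = 0, so n = -3.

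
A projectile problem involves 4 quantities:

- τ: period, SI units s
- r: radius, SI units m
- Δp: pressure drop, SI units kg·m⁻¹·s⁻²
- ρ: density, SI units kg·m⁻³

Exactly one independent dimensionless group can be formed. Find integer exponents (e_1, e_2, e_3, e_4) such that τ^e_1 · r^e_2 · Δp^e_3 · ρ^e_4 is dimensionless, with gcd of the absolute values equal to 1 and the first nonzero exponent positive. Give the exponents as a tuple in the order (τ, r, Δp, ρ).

(2, -2, 1, -1)

M: e_1·(0) + e_2·(0) + e_3·(1) + e_4·(1) = 0
L: e_1·(0) + e_2·(1) + e_3·(-1) + e_4·(-3) = 0
T: e_1·(1) + e_2·(0) + e_3·(-2) + e_4·(0) = 0
Solving this homogeneous linear system for the smallest-integer solution (first nonzero entry positive) gives (2, -2, 1, -1).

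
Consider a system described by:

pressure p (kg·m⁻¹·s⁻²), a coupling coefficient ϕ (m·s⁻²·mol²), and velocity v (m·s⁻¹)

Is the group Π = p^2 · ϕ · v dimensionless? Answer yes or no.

no

Sum the exponent of each base dimension across the product:
  M: 2·[p]_M + [ϕ]_M + [v]_M = 2·(1) + (0) + (0) = 2
  L: 2·[p]_L + [ϕ]_L + [v]_L = 2·(-1) + (1) + (1) = 0
  T: 2·[p]_T + [ϕ]_T + [v]_T = 2·(-2) + (-2) + (-1) = -7
  N: 2·[p]_N + [ϕ]_N + [v]_N = 2·(0) + (2) + (0) = 2
Net dimensions [M² T⁻⁷ N²] ≠ [1] — not dimensionless.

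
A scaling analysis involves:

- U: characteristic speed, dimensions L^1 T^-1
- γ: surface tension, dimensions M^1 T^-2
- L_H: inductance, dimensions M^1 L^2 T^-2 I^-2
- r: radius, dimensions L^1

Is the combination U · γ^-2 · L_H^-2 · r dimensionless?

Sum the exponent of each base dimension across the product:
  M: [U]_M − 2·[γ]_M − 2·[L_H]_M + [r]_M = (0) − 2·(1) − 2·(1) + (0) = -4
  L: [U]_L − 2·[γ]_L − 2·[L_H]_L + [r]_L = (1) − 2·(0) − 2·(2) + (1) = -2
  T: [U]_T − 2·[γ]_T − 2·[L_H]_T + [r]_T = (-1) − 2·(-2) − 2·(-2) + (0) = 7
  I: [U]_I − 2·[γ]_I − 2·[L_H]_I + [r]_I = (0) − 2·(0) − 2·(-2) + (0) = 4
Net dimensions [M⁻⁴ L⁻² T⁷ I⁴] ≠ [1] — not dimensionless.

no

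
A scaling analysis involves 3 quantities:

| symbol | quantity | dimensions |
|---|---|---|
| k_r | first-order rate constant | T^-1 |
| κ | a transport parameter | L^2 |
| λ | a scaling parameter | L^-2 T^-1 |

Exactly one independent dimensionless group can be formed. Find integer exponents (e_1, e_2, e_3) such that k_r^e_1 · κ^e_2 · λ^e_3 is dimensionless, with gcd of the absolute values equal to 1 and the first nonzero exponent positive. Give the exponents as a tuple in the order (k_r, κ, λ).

(1, -1, -1)

L: e_1·(0) + e_2·(2) + e_3·(-2) = 0
T: e_1·(-1) + e_2·(0) + e_3·(-1) = 0
Solving this homogeneous linear system for the smallest-integer solution (first nonzero entry positive) gives (1, -1, -1).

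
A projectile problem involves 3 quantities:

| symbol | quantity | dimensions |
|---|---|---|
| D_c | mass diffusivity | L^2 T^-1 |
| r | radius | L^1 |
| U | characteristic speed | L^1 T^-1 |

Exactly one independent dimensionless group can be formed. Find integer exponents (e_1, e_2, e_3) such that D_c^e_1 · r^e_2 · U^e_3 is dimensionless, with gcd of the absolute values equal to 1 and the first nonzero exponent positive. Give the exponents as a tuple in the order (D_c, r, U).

(1, -1, -1)

L: e_1·(2) + e_2·(1) + e_3·(1) = 0
T: e_1·(-1) + e_2·(0) + e_3·(-1) = 0
Solving this homogeneous linear system for the smallest-integer solution (first nonzero entry positive) gives (1, -1, -1).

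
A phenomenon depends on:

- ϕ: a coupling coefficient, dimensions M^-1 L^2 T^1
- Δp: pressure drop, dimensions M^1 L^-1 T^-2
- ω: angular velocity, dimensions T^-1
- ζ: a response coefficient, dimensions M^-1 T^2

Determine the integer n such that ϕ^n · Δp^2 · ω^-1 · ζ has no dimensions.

Balance the M exponent: (-1)·n from ϕ, plus 2·(1) − (0) + (-1) = 1 from the rest, must sum to zero.
−n + 1 = 0, so n = 1.

1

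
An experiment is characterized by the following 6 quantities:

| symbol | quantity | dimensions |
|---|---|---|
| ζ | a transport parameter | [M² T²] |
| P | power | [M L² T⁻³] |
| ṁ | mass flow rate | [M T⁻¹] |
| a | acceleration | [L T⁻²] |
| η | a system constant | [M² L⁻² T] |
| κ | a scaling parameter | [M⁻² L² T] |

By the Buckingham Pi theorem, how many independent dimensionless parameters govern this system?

3

There are 6 variables and 3 base dimensions (M, L, T).
The dimension matrix has rank 3.
Independent dimensionless groups: 6 − 3 = 3.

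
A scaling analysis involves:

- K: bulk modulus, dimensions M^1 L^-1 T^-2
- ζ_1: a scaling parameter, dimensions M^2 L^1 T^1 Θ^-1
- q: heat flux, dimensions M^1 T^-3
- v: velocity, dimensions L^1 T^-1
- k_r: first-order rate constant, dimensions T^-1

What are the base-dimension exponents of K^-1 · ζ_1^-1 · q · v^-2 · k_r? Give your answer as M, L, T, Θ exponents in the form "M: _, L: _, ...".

Collect each base-dimension exponent across the product:
  M: −(1) − (2) + (1) − 2·(0) + (0) = -2
  L: −(-1) − (1) + (0) − 2·(1) + (0) = -2
  T: −(-2) − (1) + (-3) − 2·(-1) + (-1) = -1
  Θ: −(0) − (-1) + (0) − 2·(0) + (0) = 1
So the dimensions are [M⁻² L⁻² T⁻¹ Θ].

M: -2, L: -2, T: -1, Θ: 1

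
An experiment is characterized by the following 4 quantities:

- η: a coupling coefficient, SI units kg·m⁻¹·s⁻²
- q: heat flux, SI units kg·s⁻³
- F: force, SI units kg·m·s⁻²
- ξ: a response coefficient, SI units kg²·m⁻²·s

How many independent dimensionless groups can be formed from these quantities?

1

There are 4 variables and 3 base dimensions (M, L, T).
The dimension matrix has rank 3.
Independent dimensionless groups: 4 − 3 = 1.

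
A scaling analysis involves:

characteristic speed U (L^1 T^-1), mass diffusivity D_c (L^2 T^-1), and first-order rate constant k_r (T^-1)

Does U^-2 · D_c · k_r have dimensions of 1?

Sum the exponent of each base dimension across the product:
  M: −2·[U]_M + [D_c]_M + [k_r]_M = −2·(0) + (0) + (0) = 0
  L: −2·[U]_L + [D_c]_L + [k_r]_L = −2·(1) + (2) + (0) = 0
  T: −2·[U]_T + [D_c]_T + [k_r]_T = −2·(-1) + (-1) + (-1) = 0
All base exponents vanish — dimensionless.

yes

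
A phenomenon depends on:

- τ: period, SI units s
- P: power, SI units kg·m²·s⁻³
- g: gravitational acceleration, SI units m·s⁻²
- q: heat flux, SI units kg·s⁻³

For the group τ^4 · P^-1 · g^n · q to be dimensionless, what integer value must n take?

Balance the L exponent: (1)·n from g, plus 4·(0) − (2) + (0) = -2 from the rest, must sum to zero.
n − 2 = 0, so n = 2.

2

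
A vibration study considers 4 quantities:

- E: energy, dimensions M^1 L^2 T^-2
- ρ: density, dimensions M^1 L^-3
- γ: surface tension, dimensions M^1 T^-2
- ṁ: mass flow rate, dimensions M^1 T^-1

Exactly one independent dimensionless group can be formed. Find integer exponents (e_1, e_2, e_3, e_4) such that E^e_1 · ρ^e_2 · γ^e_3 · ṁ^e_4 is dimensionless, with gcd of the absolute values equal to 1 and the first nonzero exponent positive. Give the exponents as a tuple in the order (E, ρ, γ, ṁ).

M: e_1·(1) + e_2·(1) + e_3·(1) + e_4·(1) = 0
L: e_1·(2) + e_2·(-3) + e_3·(0) + e_4·(0) = 0
T: e_1·(-2) + e_2·(0) + e_3·(-2) + e_4·(-1) = 0
Solving this homogeneous linear system for the smallest-integer solution (first nonzero entry positive) gives (3, 2, -1, -4).

(3, 2, -1, -4)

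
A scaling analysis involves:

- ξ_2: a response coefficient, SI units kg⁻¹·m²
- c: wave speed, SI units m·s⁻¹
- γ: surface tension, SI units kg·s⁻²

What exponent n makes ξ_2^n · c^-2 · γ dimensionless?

1

Balance the M exponent: (-1)·n from ξ_2, plus −2·(0) + (1) = 1 from the rest, must sum to zero.
−n + 1 = 0, so n = 1.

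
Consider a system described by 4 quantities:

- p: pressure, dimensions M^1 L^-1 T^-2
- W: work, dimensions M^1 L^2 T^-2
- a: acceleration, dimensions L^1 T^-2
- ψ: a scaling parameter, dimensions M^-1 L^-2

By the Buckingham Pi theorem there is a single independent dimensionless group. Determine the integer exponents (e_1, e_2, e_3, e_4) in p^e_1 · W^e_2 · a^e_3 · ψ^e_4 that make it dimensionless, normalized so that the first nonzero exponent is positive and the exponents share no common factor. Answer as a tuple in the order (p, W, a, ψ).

M: e_1·(1) + e_2·(1) + e_3·(0) + e_4·(-1) = 0
L: e_1·(-1) + e_2·(2) + e_3·(1) + e_4·(-2) = 0
T: e_1·(-2) + e_2·(-2) + e_3·(-2) + e_4·(0) = 0
Solving this homogeneous linear system for the smallest-integer solution (first nonzero entry positive) gives (1, -4, 3, -3).

(1, -4, 3, -3)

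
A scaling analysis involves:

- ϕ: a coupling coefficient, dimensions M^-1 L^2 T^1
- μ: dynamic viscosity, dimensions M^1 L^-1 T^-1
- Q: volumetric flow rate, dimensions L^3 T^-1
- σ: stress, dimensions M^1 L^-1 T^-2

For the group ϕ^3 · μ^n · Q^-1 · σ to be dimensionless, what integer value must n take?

2

Balance the M exponent: (1)·n from μ, plus 3·(-1) − (0) + (1) = -2 from the rest, must sum to zero.
n − 2 = 0, so n = 2.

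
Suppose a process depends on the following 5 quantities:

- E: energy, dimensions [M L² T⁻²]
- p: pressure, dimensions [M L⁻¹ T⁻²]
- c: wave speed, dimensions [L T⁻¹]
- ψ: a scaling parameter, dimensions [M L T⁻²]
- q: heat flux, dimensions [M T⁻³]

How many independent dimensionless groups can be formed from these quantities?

2

There are 5 variables and 3 base dimensions (M, L, T).
The dimension matrix has rank 3.
Independent dimensionless groups: 5 − 3 = 2.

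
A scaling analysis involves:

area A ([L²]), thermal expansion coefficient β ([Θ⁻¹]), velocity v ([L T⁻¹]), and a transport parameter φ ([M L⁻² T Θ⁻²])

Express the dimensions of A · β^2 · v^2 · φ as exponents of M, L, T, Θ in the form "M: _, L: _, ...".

M: 1, L: 2, T: -1, Θ: -4

Collect each base-dimension exponent across the product:
  M: (0) + 2·(0) + 2·(0) + (1) = 1
  L: (2) + 2·(0) + 2·(1) + (-2) = 2
  T: (0) + 2·(0) + 2·(-1) + (1) = -1
  Θ: (0) + 2·(-1) + 2·(0) + (-2) = -4
So the dimensions are [M L² T⁻¹ Θ⁻⁴].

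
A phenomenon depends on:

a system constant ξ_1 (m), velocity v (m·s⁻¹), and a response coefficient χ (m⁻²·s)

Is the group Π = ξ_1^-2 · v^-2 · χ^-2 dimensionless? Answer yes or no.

yes

Sum the exponent of each base dimension across the product:
  L: −2·[ξ_1]_L − 2·[v]_L − 2·[χ]_L = −2·(1) − 2·(1) − 2·(-2) = 0
  T: −2·[ξ_1]_T − 2·[v]_T − 2·[χ]_T = −2·(0) − 2·(-1) − 2·(1) = 0
All base exponents vanish — dimensionless.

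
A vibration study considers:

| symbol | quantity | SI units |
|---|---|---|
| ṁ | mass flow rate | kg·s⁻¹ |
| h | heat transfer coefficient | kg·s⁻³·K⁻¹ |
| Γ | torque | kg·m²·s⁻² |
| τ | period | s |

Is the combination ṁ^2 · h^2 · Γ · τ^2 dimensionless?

no

Sum the exponent of each base dimension across the product:
  M: 2·[ṁ]_M + 2·[h]_M + [Γ]_M + 2·[τ]_M = 2·(1) + 2·(1) + (1) + 2·(0) = 5
  L: 2·[ṁ]_L + 2·[h]_L + [Γ]_L + 2·[τ]_L = 2·(0) + 2·(0) + (2) + 2·(0) = 2
  T: 2·[ṁ]_T + 2·[h]_T + [Γ]_T + 2·[τ]_T = 2·(-1) + 2·(-3) + (-2) + 2·(1) = -8
  Θ: 2·[ṁ]_Θ + 2·[h]_Θ + [Γ]_Θ + 2·[τ]_Θ = 2·(0) + 2·(-1) + (0) + 2·(0) = -2
Net dimensions [M⁵ L² T⁻⁸ Θ⁻²] ≠ [1] — not dimensionless.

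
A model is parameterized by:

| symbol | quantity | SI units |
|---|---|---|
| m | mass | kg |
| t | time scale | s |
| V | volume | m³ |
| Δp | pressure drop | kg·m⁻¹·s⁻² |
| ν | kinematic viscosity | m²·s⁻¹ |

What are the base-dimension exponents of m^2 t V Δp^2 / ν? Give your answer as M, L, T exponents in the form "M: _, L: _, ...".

M: 4, L: -1, T: -2

Collect each base-dimension exponent across the product:
  M: 2·(1) + (0) + (0) + 2·(1) − (0) = 4
  L: 2·(0) + (0) + (3) + 2·(-1) − (2) = -1
  T: 2·(0) + (1) + (0) + 2·(-2) − (-1) = -2
So the dimensions are [M⁴ L⁻¹ T⁻²].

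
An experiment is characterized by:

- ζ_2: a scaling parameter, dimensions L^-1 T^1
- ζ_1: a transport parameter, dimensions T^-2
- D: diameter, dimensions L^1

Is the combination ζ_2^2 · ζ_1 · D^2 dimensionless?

Sum the exponent of each base dimension across the product:
  M: 2·[ζ_2]_M + [ζ_1]_M + 2·[D]_M = 2·(0) + (0) + 2·(0) = 0
  L: 2·[ζ_2]_L + [ζ_1]_L + 2·[D]_L = 2·(-1) + (0) + 2·(1) = 0
  T: 2·[ζ_2]_T + [ζ_1]_T + 2·[D]_T = 2·(1) + (-2) + 2·(0) = 0
All base exponents vanish — dimensionless.

yes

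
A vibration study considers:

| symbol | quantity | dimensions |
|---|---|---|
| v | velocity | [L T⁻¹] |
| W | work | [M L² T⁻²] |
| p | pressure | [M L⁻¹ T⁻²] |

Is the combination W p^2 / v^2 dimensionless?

Sum the exponent of each base dimension across the product:
  M: −2·[v]_M + [W]_M + 2·[p]_M = −2·(0) + (1) + 2·(1) = 3
  L: −2·[v]_L + [W]_L + 2·[p]_L = −2·(1) + (2) + 2·(-1) = -2
  T: −2·[v]_T + [W]_T + 2·[p]_T = −2·(-1) + (-2) + 2·(-2) = -4
Net dimensions [M³ L⁻² T⁻⁴] ≠ [1] — not dimensionless.

no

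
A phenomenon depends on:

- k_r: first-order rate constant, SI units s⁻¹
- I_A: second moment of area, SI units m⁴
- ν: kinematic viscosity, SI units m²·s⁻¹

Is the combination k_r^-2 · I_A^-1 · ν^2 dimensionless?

yes

Sum the exponent of each base dimension across the product:
  L: −2·[k_r]_L − [I_A]_L + 2·[ν]_L = −2·(0) − (4) + 2·(2) = 0
  T: −2·[k_r]_T − [I_A]_T + 2·[ν]_T = −2·(-1) − (0) + 2·(-1) = 0
All base exponents vanish — dimensionless.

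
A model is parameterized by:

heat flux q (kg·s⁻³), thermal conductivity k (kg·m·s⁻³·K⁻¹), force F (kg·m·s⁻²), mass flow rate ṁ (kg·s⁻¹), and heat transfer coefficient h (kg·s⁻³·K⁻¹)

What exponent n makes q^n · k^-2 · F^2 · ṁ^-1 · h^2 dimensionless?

Balance the M exponent: (1)·n from q, plus −2·(1) + 2·(1) − (1) + 2·(1) = 1 from the rest, must sum to zero.
n + 1 = 0, so n = -1.

-1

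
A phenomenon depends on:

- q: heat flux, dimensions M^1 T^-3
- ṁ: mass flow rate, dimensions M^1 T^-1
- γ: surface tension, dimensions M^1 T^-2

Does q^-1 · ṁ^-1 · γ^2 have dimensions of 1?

Sum the exponent of each base dimension across the product:
  M: −[q]_M − [ṁ]_M + 2·[γ]_M = −(1) − (1) + 2·(1) = 0
  L: −[q]_L − [ṁ]_L + 2·[γ]_L = −(0) − (0) + 2·(0) = 0
  T: −[q]_T − [ṁ]_T + 2·[γ]_T = −(-3) − (-1) + 2·(-2) = 0
All base exponents vanish — dimensionless.

yes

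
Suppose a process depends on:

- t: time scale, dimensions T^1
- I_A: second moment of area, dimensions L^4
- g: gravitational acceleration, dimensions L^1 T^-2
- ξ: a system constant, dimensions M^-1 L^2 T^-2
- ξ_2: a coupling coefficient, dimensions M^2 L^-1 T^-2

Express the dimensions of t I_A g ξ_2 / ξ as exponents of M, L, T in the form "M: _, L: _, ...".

M: 3, L: 2, T: -1

Collect each base-dimension exponent across the product:
  M: (0) + (0) + (0) − (-1) + (2) = 3
  L: (0) + (4) + (1) − (2) + (-1) = 2
  T: (1) + (0) + (-2) − (-2) + (-2) = -1
So the dimensions are [M³ L² T⁻¹].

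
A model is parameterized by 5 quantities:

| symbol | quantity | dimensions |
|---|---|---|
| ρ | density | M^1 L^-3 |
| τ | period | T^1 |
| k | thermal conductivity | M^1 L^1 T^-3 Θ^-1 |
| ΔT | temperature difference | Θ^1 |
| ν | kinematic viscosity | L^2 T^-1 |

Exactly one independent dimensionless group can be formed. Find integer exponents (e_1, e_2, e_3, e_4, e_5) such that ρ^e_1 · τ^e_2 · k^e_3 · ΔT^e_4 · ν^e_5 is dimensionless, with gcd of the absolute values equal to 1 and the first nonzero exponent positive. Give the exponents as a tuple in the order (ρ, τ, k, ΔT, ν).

(1, -1, -1, -1, 2)

M: e_1·(1) + e_2·(0) + e_3·(1) + e_4·(0) + e_5·(0) = 0
L: e_1·(-3) + e_2·(0) + e_3·(1) + e_4·(0) + e_5·(2) = 0
T: e_1·(0) + e_2·(1) + e_3·(-3) + e_4·(0) + e_5·(-1) = 0
Θ: e_1·(0) + e_2·(0) + e_3·(-1) + e_4·(1) + e_5·(0) = 0
Solving this homogeneous linear system for the smallest-integer solution (first nonzero entry positive) gives (1, -1, -1, -1, 2).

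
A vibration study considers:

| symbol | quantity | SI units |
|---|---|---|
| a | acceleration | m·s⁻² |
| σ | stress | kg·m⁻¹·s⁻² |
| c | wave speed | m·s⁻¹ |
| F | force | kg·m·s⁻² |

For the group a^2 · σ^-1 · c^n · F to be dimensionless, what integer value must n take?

Balance the L exponent: (1)·n from c, plus 2·(1) − (-1) + (1) = 4 from the rest, must sum to zero.
n + 4 = 0, so n = -4.

-4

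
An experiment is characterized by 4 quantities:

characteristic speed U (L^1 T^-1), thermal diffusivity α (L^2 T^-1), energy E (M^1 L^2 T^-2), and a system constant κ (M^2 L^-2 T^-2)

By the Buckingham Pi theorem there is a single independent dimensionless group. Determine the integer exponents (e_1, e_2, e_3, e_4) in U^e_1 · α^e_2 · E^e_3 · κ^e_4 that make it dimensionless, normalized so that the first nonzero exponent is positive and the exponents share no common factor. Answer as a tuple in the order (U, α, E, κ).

M: e_1·(0) + e_2·(0) + e_3·(1) + e_4·(2) = 0
L: e_1·(1) + e_2·(2) + e_3·(2) + e_4·(-2) = 0
T: e_1·(-1) + e_2·(-1) + e_3·(-2) + e_4·(-2) = 0
Solving this homogeneous linear system for the smallest-integer solution (first nonzero entry positive) gives (2, -4, 2, -1).

(2, -4, 2, -1)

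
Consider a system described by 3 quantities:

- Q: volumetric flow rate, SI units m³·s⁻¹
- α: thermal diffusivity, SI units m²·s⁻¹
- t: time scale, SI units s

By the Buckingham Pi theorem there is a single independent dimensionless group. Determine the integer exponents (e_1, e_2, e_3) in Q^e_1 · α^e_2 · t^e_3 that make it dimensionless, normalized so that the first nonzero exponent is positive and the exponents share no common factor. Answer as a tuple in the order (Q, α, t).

(2, -3, -1)

L: e_1·(3) + e_2·(2) + e_3·(0) = 0
T: e_1·(-1) + e_2·(-1) + e_3·(1) = 0
Solving this homogeneous linear system for the smallest-integer solution (first nonzero entry positive) gives (2, -3, -1).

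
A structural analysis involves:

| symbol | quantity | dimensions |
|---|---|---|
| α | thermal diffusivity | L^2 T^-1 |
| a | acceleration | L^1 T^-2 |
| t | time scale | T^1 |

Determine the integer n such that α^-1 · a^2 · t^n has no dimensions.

Balance the T exponent: (1)·n from t, plus −(-1) + 2·(-2) = -3 from the rest, must sum to zero.
n − 3 = 0, so n = 3.

3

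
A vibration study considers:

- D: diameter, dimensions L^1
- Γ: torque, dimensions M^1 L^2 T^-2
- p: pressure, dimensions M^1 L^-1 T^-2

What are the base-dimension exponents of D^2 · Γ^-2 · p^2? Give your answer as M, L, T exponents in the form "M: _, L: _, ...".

M: 0, L: -4, T: 0

Collect each base-dimension exponent across the product:
  M: 2·(0) − 2·(1) + 2·(1) = 0
  L: 2·(1) − 2·(2) + 2·(-1) = -4
  T: 2·(0) − 2·(-2) + 2·(-2) = 0
So the dimensions are [L⁻⁴].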